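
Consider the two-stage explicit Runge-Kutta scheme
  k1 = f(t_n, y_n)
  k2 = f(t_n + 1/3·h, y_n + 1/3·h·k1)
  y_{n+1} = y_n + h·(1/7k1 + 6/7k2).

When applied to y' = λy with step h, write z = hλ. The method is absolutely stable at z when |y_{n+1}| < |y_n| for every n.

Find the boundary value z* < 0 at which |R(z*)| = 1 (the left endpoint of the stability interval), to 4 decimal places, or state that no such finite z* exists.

On y'=λy, z=hλ:
  k1=λy_n ⇒ h·k1=z·y_n;  k2=λ(1+1/3z)y_n ⇒ h·k2=z(1+1/3z)y_n
  y_{n+1}/y_n = 1 + 1/7z + 6/7z(1+1/3z) = 1 + z + 2/7z²
  ⇒ R(z) = 1 + z + 2/7z².

Boundary: |R(x)|=1, x<0.
x=-1.26: |R|=0.1936
R=1: x+2/7x²=0 ⇒ x=−7/2=-3.5000; min R=1−1/(4·2/7)=0.1250>−1
Confirm numerically:
  x=-3.321: |R|=0.83015 <1
  x=-2.870: |R|=0.48340 <1
  x=-2.487: |R|=0.28019 <1
  x=-3.856: |R|=1.39221 >1
  x=-3.741: |R|=1.25759 >1
  x=-3.580: |R|=1.08183 >1
Interval (-3.5000, 0).

left endpoint -3.5000.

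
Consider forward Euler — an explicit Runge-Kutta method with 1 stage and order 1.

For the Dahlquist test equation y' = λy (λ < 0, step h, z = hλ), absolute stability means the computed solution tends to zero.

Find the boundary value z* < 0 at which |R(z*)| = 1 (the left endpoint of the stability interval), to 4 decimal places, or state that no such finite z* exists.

left endpoint -2.0000.

On y'=λy, z=hλ:
  order 1, 1-stage ⇒ R(z)=1+z
  (e.g. R(-1.32)=-0.32000, |R|=0.32000)

Find x<0 with |R(x)|<1.
x=-1.32: |R|=0.3200
|R(-1.96)|=0.9600 |R(-1.68)|=0.6800 |R(-1.18)|=0.1800
Bisect:
  x_lo=-2.3285 |R|=1.3285  x_hi=-0.2624 |R|=0.7376
  mid=-1.29542 |R|=0.29542 →hi
  mid=-1.81194 |R|=0.81194 →hi
  mid=-2.07021 |R|=1.07021 →lo
  mid=-1.94108 |R|=0.94108 →hi
  mid=-2.00564 |R|=1.00564 →lo
  mid=-1.97336 |R|=0.97336 →hi
  mid=-1.98950 |R|=0.98950 →hi
  mid=-1.99757 |R|=0.99757 →hi
  mid=-2.00161 |R|=1.00161 →lo
  ...
  [-2.00009,-1.99997] ⇒ x*=-2.0000
Interval (-2.0000, 0).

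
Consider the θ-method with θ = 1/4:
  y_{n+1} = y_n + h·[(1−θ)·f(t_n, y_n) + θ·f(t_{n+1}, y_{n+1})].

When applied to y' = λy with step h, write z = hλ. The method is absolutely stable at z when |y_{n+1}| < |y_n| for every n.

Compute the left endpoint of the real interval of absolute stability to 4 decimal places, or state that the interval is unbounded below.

Set f=λy, z=hλ:
  y_{n+1} = y_n + z·[3/4·y_n + 1/4·y_{n+1}] ⇒ (1 − 1/4z)y_{n+1} = (1 + 3/4z)y_n
  R(z) = (1 + 3/4z)/(1 − 1/4z).

Find x<0 with |R(x)|<1.
x=-0.69: |R|=0.4115
R=−1: 1+3/4x = −1+1/4x ⇒ -1/2x=2 ⇒ x=2/(-1/2)=-4.0000
Confirm numerically:
  x=-3.933: |R|=0.98311 <1
  x=-2.200: |R|=0.41935 <1
  x=-1.685: |R|=0.18558 <1
  x=-4.386: |R|=1.09206 >1
  x=-4.295: |R|=1.07113 >1
Interval (-4.0000, 0).

left endpoint -4.0000.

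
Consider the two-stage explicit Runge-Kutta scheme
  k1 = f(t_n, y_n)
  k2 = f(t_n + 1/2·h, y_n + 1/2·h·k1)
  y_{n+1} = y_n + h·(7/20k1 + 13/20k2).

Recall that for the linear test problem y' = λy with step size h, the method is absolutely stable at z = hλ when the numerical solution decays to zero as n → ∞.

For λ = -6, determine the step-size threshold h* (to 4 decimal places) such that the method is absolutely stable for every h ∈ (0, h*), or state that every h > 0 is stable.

With y'=λy (z=hλ):
  k1=λy_n ⇒ h·k1=z·y_n;  k2=λ(1+1/2z)y_n ⇒ h·k2=z(1+1/2z)y_n
  y_{n+1}/y_n = 1 + 7/20z + 13/20z(1+1/2z) = 1 + z + 13/40z²
  R(z) = 1 + z + 13/40z².

Boundary: |R(x)|=1, x<0.
x=-1.41: |R|=0.2361
R=1: x+13/40x²=0 ⇒ x=−40/13=-3.0769; min R=1−1/(4·13/40)=0.2308>−1
Confirm numerically:
  x=-2.861: |R|=0.79923 <1
  x=-2.745: |R|=0.70388 <1
  x=-1.848: |R|=0.26191 <1
  x=-3.354: |R|=1.30203 >1
  x=-3.335: |R|=1.27972 >1
  x=-3.200: |R|=1.12800 >1
So |R|<1 on (-3.0769, 0).

(-3.0769,0); λ=-6 ⇒ h* = (40/13)/6 = 0.5128.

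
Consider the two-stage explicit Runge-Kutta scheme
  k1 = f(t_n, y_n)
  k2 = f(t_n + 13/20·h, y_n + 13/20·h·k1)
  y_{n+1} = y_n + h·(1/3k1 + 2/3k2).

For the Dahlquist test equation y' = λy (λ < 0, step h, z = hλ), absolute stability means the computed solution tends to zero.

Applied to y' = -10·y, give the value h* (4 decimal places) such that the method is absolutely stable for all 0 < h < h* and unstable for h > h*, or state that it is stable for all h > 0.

On y'=λy, z=hλ:
  k1=λy_n ⇒ h·k1=z·y_n;  k2=λ(1+13/20z)y_n ⇒ h·k2=z(1+13/20z)y_n
  y_{n+1}/y_n = 1 + 1/3z + 2/3z(1+13/20z) = 1 + z + 13/30z²
  ⇒ R(z) = 1 + z + 13/30z².

Boundary: |R(x)|=1, x<0.
x=-0.93: |R|=0.4448
R=1: x+13/30x²=0 ⇒ x=−30/13=-2.3077; min R=1−1/(4·13/30)=0.4231>−1
Confirm numerically:
  x=-2.238: |R|=0.93241 <1
  x=-2.084: |R|=0.79799 <1
  x=-1.863: |R|=0.64100 <1
  x=-2.592: |R|=1.31933 >1
  x=-2.539: |R|=1.25449 >1
  x=-2.530: |R|=1.24372 >1
Stable set (-2.3077, 0).

(-2.3077,0); λ=-10 ⇒ h* = (30/13)/10 = 0.2308.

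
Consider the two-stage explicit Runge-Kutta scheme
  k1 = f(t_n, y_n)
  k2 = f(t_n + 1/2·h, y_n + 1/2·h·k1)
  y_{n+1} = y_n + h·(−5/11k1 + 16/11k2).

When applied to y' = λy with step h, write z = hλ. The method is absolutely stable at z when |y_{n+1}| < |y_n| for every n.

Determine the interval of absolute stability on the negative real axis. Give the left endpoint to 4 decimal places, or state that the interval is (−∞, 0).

z∈(-1.3750,0).

Set f=λy, z=hλ:
  k1=λy_n ⇒ h·k1=z·y_n;  k2=λ(1+1/2z)y_n ⇒ h·k2=z(1+1/2z)y_n
  y_{n+1}/y_n = 1 − 5/11z + 16/11z(1+1/2z) = 1 + z + 8/11z²
  ⇒ R(z) = 1 + z + 8/11z².

Boundary: |R(x)|=1, x<0.
x=-1.32: |R|=0.9472
R=1: x+8/11x²=0 ⇒ x=−11/8=-1.3750; min R=1−1/(4·8/11)=0.6562>−1
Confirm numerically:
  x=-1.263: |R|=0.89712 <1
  x=-1.125: |R|=0.79545 <1
  x=-0.933: |R|=0.70008 <1
  x=-1.761: |R|=1.49436 >1
  x=-1.714: |R|=1.42258 >1
Stable set (-1.3750, 0).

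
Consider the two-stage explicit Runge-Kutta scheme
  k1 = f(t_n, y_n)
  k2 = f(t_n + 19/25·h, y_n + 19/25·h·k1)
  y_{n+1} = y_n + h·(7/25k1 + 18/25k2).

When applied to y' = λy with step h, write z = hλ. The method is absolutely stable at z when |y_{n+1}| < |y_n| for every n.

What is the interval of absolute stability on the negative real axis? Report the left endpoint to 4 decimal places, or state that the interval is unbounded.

Set f=λy, z=hλ:
  k1=λy_n ⇒ h·k1=z·y_n;  k2=λ(1+19/25z)y_n ⇒ h·k2=z(1+19/25z)y_n
  y_{n+1}/y_n = 1 + 7/25z + 18/25z(1+19/25z) = 1 + z + 342/625z²
  Hence R(z) = 1 + z + 342/625z².

Need |R(x)|<1, x<0.
x=-1.68: |R|=0.8644
R=1: x+342/625x²=0 ⇒ x=−625/342=-1.8275; min R=1−1/(4·342/625)=0.5431>−1
Confirm numerically:
  x=-1.469: |R|=0.71184 <1
  x=-1.096: |R|=0.56131 <1
  x=-0.830: |R|=0.54697 <1
  x=-1.975: |R|=1.15942 >1
  x=-1.921: |R|=1.09830 >1
Interval (-1.8275, 0).

z∈(-1.8275,0).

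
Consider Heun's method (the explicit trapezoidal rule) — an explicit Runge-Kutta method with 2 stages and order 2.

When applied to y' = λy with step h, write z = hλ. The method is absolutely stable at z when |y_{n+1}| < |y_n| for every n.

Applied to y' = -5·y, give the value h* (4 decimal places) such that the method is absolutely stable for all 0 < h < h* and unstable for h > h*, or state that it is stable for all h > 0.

(-2.0000,0); λ=-5 ⇒ h* = 0.4000.

Test eqn y'=λy, z=hλ:
  order 2, 2-stage ⇒ R(z)=1+z+z^2/2
  (e.g. R(-0.42)=0.66820, |R|=0.66820)

Need |R(x)|<1, x<0.
x=-0.42: |R|=0.6682
|R(-1.88)|=0.8872 |R(-1.79)|=0.8121 |R(-1.69)|=0.7380
Bisect:
  x_lo=-2.4650 |R|=1.5731  x_hi=-0.1550 |R|=0.8570
  mid=-1.31002 |R|=0.54806 →hi
  mid=-1.88751 |R|=0.89384 →hi
  mid=-2.17626 |R|=1.19179 →lo
  mid=-2.03188 |R|=1.03239 →lo
  mid=-1.95970 |R|=0.96051 →hi
  mid=-1.99579 |R|=0.99580 →hi
  mid=-2.01384 |R|=1.01393 →lo
  mid=-2.00481 |R|=1.00483 →lo
  mid=-2.00030 |R|=1.00030 →lo
  ...
  [-2.00002,-1.99988] ⇒ x*=-2.0000
Interval (-2.0000, 0).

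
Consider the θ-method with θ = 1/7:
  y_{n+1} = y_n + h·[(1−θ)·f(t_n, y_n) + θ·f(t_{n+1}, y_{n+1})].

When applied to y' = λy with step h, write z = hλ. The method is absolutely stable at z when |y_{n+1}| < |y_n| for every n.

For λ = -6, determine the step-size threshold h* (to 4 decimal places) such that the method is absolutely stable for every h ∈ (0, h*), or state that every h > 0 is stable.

(-2.8000,0); λ=-6 ⇒ h* = (14/5)/6 = 0.4667.

On y'=λy, z=hλ:
  y_{n+1} = y_n + z·[6/7·y_n + 1/7·y_{n+1}] ⇒ (1 − 1/7z)y_{n+1} = (1 + 6/7z)y_n
  Hence R(z) = (1 + 6/7z)/(1 − 1/7z).

Find x<0 with |R(x)|<1.
x=-1.78: |R|=0.4191
R=−1: 1+6/7x = −1+1/7x ⇒ -5/7x=2 ⇒ x=2/(-5/7)=-2.8000
Confirm numerically:
  x=-2.648: |R|=0.92123 <1
  x=-2.515: |R|=0.85024 <1
  x=-1.894: |R|=0.49067 <1
  x=-3.343: |R|=1.26250 >1
  x=-2.876: |R|=1.03848 >1
So |R|<1 on (-2.8000, 0).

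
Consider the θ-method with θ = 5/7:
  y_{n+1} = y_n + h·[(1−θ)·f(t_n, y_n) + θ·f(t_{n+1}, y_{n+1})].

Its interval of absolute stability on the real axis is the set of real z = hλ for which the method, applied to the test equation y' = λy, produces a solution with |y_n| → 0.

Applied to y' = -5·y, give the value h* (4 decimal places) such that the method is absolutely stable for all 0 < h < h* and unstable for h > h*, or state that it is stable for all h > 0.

On y'=λy, z=hλ:
  y_{n+1} = y_n + z·[2/7·y_n + 5/7·y_{n+1}] ⇒ (1 − 5/7z)y_{n+1} = (1 + 2/7z)y_n
  so R(z) = (1 + 2/7z)/(1 − 5/7z).

Boundary: |R(x)|=1, x<0.
x=-1.12: |R|=0.3778
x=-2: |R|=0.1765
x=-10: |R|=0.2281
x=-100: |R|=0.3807
θ=5/7≥1/2 ⇒ |1+2/7x|<|1−5/7x| ∀x<0 ⇒ stable on all of ℝ⁻.

interval (−∞, 0). Any h>0 works for λ=-5.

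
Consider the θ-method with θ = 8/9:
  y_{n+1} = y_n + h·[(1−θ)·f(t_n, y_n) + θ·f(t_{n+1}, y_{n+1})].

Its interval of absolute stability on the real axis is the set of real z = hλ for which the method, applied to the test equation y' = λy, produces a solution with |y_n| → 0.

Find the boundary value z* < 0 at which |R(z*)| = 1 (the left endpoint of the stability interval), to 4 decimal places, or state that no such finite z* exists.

Set f=λy, z=hλ:
  y_{n+1} = y_n + z·[1/9·y_n + 8/9·y_{n+1}] ⇒ (1 − 8/9z)y_{n+1} = (1 + 1/9z)y_n
  R(z) = (1 + 1/9z)/(1 − 8/9z).

Boundary: |R(x)|=1, x<0.
x=-0.46: |R|=0.6735
x=-2: |R|=0.2800
x=-10: |R|=0.0112
x=-100: |R|=0.1125
θ=8/9≥1/2 ⇒ |1+1/9x|<|1−8/9x| ∀x<0 ⇒ stable on all of ℝ⁻.

interval (−∞, 0).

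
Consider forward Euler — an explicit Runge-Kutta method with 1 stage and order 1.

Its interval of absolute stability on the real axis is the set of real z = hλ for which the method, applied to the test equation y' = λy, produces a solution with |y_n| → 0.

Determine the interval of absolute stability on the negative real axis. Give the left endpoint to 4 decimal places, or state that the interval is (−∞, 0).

(-2.0000, 0).

On y'=λy, z=hλ:
  order 1, 1-stage ⇒ R(z)=1+z
  (e.g. R(-0.66)=0.34000, |R|=0.34000)

Find x<0 with |R(x)|<1.
x=-0.66: |R|=0.3400
|R(-2.06)|=1.0600 |R(-1.2)|=0.2000 |R(-0.89)|=0.1100
Bisect:
  x_lo=-2.5614 |R|=1.5614  x_hi=-0.1544 |R|=0.8456
  mid=-1.35789 |R|=0.35789 →hi
  mid=-1.95966 |R|=0.95966 →hi
  mid=-2.26054 |R|=1.26054 →lo
  mid=-2.11010 |R|=1.11010 →lo
  mid=-2.03488 |R|=1.03488 →lo
  mid=-1.99727 |R|=0.99727 →hi
  mid=-2.01608 |R|=1.01608 →lo
  mid=-2.00667 |R|=1.00667 →lo
  mid=-2.00197 |R|=1.00197 →lo
  ...
  [-2.00006,-1.99991] ⇒ x*=-2.0000
So |R|<1 on (-2.0000, 0).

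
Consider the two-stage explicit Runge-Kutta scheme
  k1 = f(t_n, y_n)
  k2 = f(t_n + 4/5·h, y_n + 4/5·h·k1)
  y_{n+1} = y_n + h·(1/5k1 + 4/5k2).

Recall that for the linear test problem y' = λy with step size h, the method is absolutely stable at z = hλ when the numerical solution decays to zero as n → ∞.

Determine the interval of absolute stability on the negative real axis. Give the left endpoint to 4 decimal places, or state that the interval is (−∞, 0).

(-1.5625, 0).

On y'=λy, z=hλ:
  k1=λy_n ⇒ h·k1=z·y_n;  k2=λ(1+4/5z)y_n ⇒ h·k2=z(1+4/5z)y_n
  y_{n+1}/y_n = 1 + 1/5z + 4/5z(1+4/5z) = 1 + z + 16/25z²
  R(z) = 1 + z + 16/25z².

Need |R(x)|<1, x<0.
x=-1.77: |R|=1.2351
R=1: x+16/25x²=0 ⇒ x=−25/16=-1.5625; min R=1−1/(4·16/25)=0.6094>−1
Confirm numerically:
  x=-1.429: |R|=0.87791 <1
  x=-1.158: |R|=0.70022 <1
  x=-0.799: |R|=0.60958 <1
  x=-0.712: |R|=0.61244 <1
  x=-2.064: |R|=1.66246 >1
  x=-1.857: |R|=1.35001 >1
  x=-1.634: |R|=1.07477 >1
So |R|<1 on (-1.5625, 0).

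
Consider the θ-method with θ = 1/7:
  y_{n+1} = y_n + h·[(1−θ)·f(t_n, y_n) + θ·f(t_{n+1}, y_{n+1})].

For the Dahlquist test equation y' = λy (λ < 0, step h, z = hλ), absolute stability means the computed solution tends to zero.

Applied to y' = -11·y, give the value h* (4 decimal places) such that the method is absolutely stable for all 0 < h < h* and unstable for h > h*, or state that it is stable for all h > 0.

(-2.8000,0); λ=-11 ⇒ h* = (14/5)/11 = 0.2545.

On y'=λy, z=hλ:
  y_{n+1} = y_n + z·[6/7·y_n + 1/7·y_{n+1}] ⇒ (1 − 1/7z)y_{n+1} = (1 + 6/7z)y_n
  so R(z) = (1 + 6/7z)/(1 − 1/7z).

Solve |R(x)|<1 on ℝ⁻.
x=-1.18: |R|=0.0098
R=−1: 1+6/7x = −1+1/7x ⇒ -5/7x=2 ⇒ x=2/(-5/7)=-2.8000
Confirm numerically:
  x=-2.191: |R|=0.66870 <1
  x=-2.111: |R|=0.62189 <1
  x=-1.426: |R|=0.18467 <1
  x=-3.210: |R|=1.20078 >1
  x=-3.069: |R|=1.13358 >1
  x=-3.035: |R|=1.11709 >1
Interval (-2.8000, 0).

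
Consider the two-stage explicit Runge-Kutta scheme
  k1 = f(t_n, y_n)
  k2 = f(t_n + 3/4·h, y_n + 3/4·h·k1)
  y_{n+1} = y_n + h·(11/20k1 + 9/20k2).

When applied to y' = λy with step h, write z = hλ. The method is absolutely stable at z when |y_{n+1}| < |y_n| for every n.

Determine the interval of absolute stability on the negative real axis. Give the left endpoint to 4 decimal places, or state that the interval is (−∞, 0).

(-2.9630, 0).

On y'=λy, z=hλ:
  k1=λy_n ⇒ h·k1=z·y_n;  k2=λ(1+3/4z)y_n ⇒ h·k2=z(1+3/4z)y_n
  y_{n+1}/y_n = 1 + 11/20z + 9/20z(1+3/4z) = 1 + z + 27/80z²
  Hence R(z) = 1 + z + 27/80z².

Boundary: |R(x)|=1, x<0.
x=-0.7: |R|=0.4654
R=1: x+27/80x²=0 ⇒ x=−80/27=-2.9630; min R=1−1/(4·27/80)=0.2593>−1
Confirm numerically:
  x=-2.584: |R|=0.66951 <1
  x=-2.263: |R|=0.46539 <1
  x=-2.140: |R|=0.40562 <1
  x=-1.425: |R|=0.26034 <1
  x=-3.189: |R|=1.24328 >1
  x=-3.179: |R|=1.23179 >1
So |R|<1 on (-2.9630, 0).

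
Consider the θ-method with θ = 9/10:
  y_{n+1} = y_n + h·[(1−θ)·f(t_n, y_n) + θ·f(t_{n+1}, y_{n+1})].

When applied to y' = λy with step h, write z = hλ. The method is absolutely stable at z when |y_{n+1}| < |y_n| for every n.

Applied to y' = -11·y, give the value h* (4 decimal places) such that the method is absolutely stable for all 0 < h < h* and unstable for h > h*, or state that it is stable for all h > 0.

(−∞, 0) — no finite endpoint. Any h>0 works for λ=-11.

Test eqn y'=λy, z=hλ:
  y_{n+1} = y_n + z·[1/10·y_n + 9/10·y_{n+1}] ⇒ (1 − 9/10z)y_{n+1} = (1 + 1/10z)y_n
  R(z) = (1 + 1/10z)/(1 − 9/10z).

Find x<0 with |R(x)|<1.
x=-1.03: |R|=0.4655
x=-2: |R|=0.2857
x=-10: |R|=0.0000
x=-100: |R|=0.0989
θ=9/10≥1/2 ⇒ |1+1/10x|<|1−9/10x| ∀x<0 ⇒ unbounded interval.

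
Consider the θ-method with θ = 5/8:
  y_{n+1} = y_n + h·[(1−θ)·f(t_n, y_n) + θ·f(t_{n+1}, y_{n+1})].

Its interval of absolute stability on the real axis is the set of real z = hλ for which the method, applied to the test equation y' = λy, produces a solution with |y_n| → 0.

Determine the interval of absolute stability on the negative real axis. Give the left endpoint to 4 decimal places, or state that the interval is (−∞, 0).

(−∞, 0) — no finite endpoint.

On y'=λy, z=hλ:
  y_{n+1} = y_n + z·[3/8·y_n + 5/8·y_{n+1}] ⇒ (1 − 5/8z)y_{n+1} = (1 + 3/8z)y_n
  ⇒ R(z) = (1 + 3/8z)/(1 − 5/8z).

Solve |R(x)|<1 on ℝ⁻.
x=-1.2: |R|=0.3143
x=-2: |R|=0.1111
x=-10: |R|=0.3793
x=-100: |R|=0.5748
θ=5/8≥1/2 ⇒ |1+3/8x|<|1−5/8x| ∀x<0 ⇒ stable on all of ℝ⁻.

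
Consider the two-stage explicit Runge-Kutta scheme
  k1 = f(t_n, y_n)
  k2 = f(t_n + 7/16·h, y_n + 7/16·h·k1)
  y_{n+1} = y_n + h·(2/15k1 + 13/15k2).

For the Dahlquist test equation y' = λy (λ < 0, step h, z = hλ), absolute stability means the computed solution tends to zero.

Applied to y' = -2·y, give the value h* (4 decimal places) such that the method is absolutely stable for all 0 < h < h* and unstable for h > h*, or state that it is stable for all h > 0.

(-2.6374,0); λ=-2 ⇒ h* = (240/91)/2 = 1.3187.

With y'=λy (z=hλ):
  k1=λy_n ⇒ h·k1=z·y_n;  k2=λ(1+7/16z)y_n ⇒ h·k2=z(1+7/16z)y_n
  y_{n+1}/y_n = 1 + 2/15z + 13/15z(1+7/16z) = 1 + z + 91/240z²
  Hence R(z) = 1 + z + 91/240z².

Find x<0 with |R(x)|<1.
x=-1.57: |R|=0.3646
R=1: x+91/240x²=0 ⇒ x=−240/91=-2.6374; min R=1−1/(4·91/240)=0.3407>−1
Confirm numerically:
  x=-2.308: |R|=0.71177 <1
  x=-1.616: |R|=0.37418 <1
  x=-1.576: |R|=0.36577 <1
  x=-2.874: |R|=1.25787 >1
  x=-2.774: |R|=1.14372 >1
Stable set (-2.6374, 0).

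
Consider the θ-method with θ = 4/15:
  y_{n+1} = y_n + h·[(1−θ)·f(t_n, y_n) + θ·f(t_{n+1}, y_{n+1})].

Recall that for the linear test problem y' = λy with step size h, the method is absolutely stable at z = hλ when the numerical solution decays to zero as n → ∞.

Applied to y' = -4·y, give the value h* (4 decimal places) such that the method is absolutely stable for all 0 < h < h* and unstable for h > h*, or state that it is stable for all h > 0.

(-4.2857,0); λ=-4 ⇒ h* = (30/7)/4 = 1.0714.

With y'=λy (z=hλ):
  y_{n+1} = y_n + z·[11/15·y_n + 4/15·y_{n+1}] ⇒ (1 − 4/15z)y_{n+1} = (1 + 11/15z)y_n
  Hence R(z) = (1 + 11/15z)/(1 − 4/15z).

Solve |R(x)|<1 on ℝ⁻.
x=-0.54: |R|=0.5280
R=−1: 1+11/15x = −1+4/15x ⇒ -7/15x=2 ⇒ x=2/(-7/15)=-4.2857
Confirm numerically:
  x=-3.542: |R|=0.82152 <1
  x=-2.481: |R|=0.49314 <1
  x=-2.446: |R|=0.48039 <1
  x=-4.834: |R|=1.11178 >1
  x=-4.503: |R|=1.04607 >1
  x=-4.325: |R|=1.00851 >1
Interval (-4.2857, 0).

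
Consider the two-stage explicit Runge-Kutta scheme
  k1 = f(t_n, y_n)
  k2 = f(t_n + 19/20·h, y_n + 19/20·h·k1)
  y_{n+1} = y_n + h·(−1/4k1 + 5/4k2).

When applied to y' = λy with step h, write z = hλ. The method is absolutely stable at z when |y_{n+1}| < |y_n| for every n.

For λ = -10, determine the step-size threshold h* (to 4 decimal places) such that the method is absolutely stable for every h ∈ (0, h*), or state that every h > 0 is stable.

(-0.8421,0); λ=-10 ⇒ h* = (16/19)/10 = 0.0842.

On y'=λy, z=hλ:
  k1=λy_n ⇒ h·k1=z·y_n;  k2=λ(1+19/20z)y_n ⇒ h·k2=z(1+19/20z)y_n
  y_{n+1}/y_n = 1 − 1/4z + 5/4z(1+19/20z) = 1 + z + 19/16z²
  ⇒ R(z) = 1 + z + 19/16z².

Solve |R(x)|<1 on ℝ⁻.
x=-1.39: |R|=1.9044
R=1: x+19/16x²=0 ⇒ x=−16/19=-0.8421; min R=1−1/(4·19/16)=0.7895>−1
Confirm numerically:
  x=-0.635: |R|=0.84383 <1
  x=-0.451: |R|=0.79054 <1
  x=-0.382: |R|=0.79128 <1
  x=-0.346: |R|=0.79616 <1
  x=-1.388: |R|=1.89977 >1
  x=-1.380: |R|=1.88147 >1
  x=-1.205: |R|=1.51928 >1
So |R|<1 on (-0.8421, 0).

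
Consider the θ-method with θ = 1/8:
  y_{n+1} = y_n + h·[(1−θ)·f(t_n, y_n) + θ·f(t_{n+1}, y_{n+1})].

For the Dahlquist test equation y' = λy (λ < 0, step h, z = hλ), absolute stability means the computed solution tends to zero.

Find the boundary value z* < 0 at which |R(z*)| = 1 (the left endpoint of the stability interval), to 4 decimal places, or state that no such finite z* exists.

z* = -2.6667.

Test eqn y'=λy, z=hλ:
  y_{n+1} = y_n + z·[7/8·y_n + 1/8·y_{n+1}] ⇒ (1 − 1/8z)y_{n+1} = (1 + 7/8z)y_n
  so R(z) = (1 + 7/8z)/(1 − 1/8z).

Need |R(x)|<1, x<0.
x=-1.06: |R|=0.0640
R=−1: 1+7/8x = −1+1/8x ⇒ -3/4x=2 ⇒ x=2/(-3/4)=-2.6667
Confirm numerically:
  x=-2.394: |R|=0.84260 <1
  x=-2.229: |R|=0.74328 <1
  x=-2.010: |R|=0.60639 <1
  x=-3.095: |R|=1.23164 >1
  x=-2.873: |R|=1.11386 >1
Stable set (-2.6667, 0).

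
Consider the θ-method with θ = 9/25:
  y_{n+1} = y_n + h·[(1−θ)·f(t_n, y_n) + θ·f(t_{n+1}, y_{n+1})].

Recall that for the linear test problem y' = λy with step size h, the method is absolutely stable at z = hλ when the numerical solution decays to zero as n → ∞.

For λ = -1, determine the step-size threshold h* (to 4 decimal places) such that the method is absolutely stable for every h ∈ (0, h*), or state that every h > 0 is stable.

(-7.1429,0); λ=-1 ⇒ h* = (50/7)/1 = 7.1429.

Set f=λy, z=hλ:
  y_{n+1} = y_n + z·[16/25·y_n + 9/25·y_{n+1}] ⇒ (1 − 9/25z)y_{n+1} = (1 + 16/25z)y_n
  so R(z) = (1 + 16/25z)/(1 − 9/25z).

Solve |R(x)|<1 on ℝ⁻.
x=-0.41: |R|=0.6427
R=−1: 1+16/25x = −1+9/25x ⇒ -7/25x=2 ⇒ x=2/(-7/25)=-7.1429
Confirm numerically:
  x=-6.411: |R|=0.93805 <1
  x=-5.770: |R|=0.87508 <1
  x=-4.161: |R|=0.66576 <1
  x=-7.631: |R|=1.03648 >1
  x=-7.251: |R|=1.00839 >1
So |R|<1 on (-7.1429, 0).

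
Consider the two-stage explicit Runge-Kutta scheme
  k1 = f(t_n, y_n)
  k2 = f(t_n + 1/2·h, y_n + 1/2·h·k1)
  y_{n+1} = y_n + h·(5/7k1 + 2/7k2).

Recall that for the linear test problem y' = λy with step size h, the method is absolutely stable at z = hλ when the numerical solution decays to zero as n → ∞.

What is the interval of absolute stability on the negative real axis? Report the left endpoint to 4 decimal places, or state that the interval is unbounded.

Set f=λy, z=hλ:
  k1=λy_n ⇒ h·k1=z·y_n;  k2=λ(1+1/2z)y_n ⇒ h·k2=z(1+1/2z)y_n
  y_{n+1}/y_n = 1 + 5/7z + 2/7z(1+1/2z) = 1 + z + 1/7z²
  so R(z) = 1 + z + 1/7z².

Solve |R(x)|<1 on ℝ⁻.
x=-1.63: |R|=0.2504
R=1: x+1/7x²=0 ⇒ x=−7=-7.0000; min R=1−1/(4·1/7)=-0.7500>−1
Confirm numerically:
  x=-4.831: |R|=0.49692 <1
  x=-4.671: |R|=0.55411 <1
  x=-4.450: |R|=0.62107 <1
  x=-3.161: |R|=0.73358 <1
  x=-7.593: |R|=1.64324 >1
  x=-7.331: |R|=1.34665 >1
So |R|<1 on (-7.0000, 0).

(-7.0000, 0).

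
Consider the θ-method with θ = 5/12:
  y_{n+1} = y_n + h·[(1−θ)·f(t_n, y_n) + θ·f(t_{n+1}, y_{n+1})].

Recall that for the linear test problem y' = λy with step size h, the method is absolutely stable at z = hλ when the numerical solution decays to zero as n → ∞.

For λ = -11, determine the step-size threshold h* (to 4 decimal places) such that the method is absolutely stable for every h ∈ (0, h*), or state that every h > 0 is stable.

(-12.0000,0); λ=-11 ⇒ h* = (12)/11 = 1.0909.

On y'=λy, z=hλ:
  y_{n+1} = y_n + z·[7/12·y_n + 5/12·y_{n+1}] ⇒ (1 − 5/12z)y_{n+1} = (1 + 7/12z)y_n
  Hence R(z) = (1 + 7/12z)/(1 − 5/12z).

Need |R(x)|<1, x<0.
x=-0.89: |R|=0.3508
R=−1: 1+7/12x = −1+5/12x ⇒ -1/6x=2 ⇒ x=2/(-1/6)=-12.0000
Confirm numerically:
  x=-11.792: |R|=0.99414 <1
  x=-6.733: |R|=0.76932 <1
  x=-6.509: |R|=0.75346 <1
  x=-4.922: |R|=0.61333 <1
  x=-12.400: |R|=1.01081 >1
  x=-12.070: |R|=1.00194 >1
Stable set (-12.0000, 0).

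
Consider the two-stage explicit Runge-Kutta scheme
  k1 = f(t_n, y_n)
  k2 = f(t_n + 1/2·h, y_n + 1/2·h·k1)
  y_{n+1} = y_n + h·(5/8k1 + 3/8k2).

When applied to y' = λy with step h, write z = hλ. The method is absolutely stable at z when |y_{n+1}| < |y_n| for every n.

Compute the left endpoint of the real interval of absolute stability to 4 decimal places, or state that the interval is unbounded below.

Set f=λy, z=hλ:
  k1=λy_n ⇒ h·k1=z·y_n;  k2=λ(1+1/2z)y_n ⇒ h·k2=z(1+1/2z)y_n
  y_{n+1}/y_n = 1 + 5/8z + 3/8z(1+1/2z) = 1 + z + 3/16z²
  so R(z) = 1 + z + 3/16z².

Need |R(x)|<1, x<0.
x=-1.25: |R|=0.0430
R=1: x+3/16x²=0 ⇒ x=−16/3=-5.3333; min R=1−1/(4·3/16)=-0.3333>−1
Confirm numerically:
  x=-3.156: |R|=0.28844 <1
  x=-2.876: |R|=0.32512 <1
  x=-2.274: |R|=0.30442 <1
  x=-5.726: |R|=1.42158 >1
  x=-5.632: |R|=1.31539 >1
Interval (-5.3333, 0).

left endpoint -5.3333.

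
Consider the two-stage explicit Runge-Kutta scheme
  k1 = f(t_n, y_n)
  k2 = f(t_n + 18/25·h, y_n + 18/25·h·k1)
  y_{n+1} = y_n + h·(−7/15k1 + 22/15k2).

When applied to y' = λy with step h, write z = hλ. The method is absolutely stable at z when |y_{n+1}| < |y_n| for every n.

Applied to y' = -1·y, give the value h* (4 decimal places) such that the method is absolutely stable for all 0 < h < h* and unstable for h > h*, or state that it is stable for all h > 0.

(-0.9470,0); λ=-1 ⇒ h* = (125/132)/1 = 0.9470.

With y'=λy (z=hλ):
  k1=λy_n ⇒ h·k1=z·y_n;  k2=λ(1+18/25z)y_n ⇒ h·k2=z(1+18/25z)y_n
  y_{n+1}/y_n = 1 − 7/15z + 22/15z(1+18/25z) = 1 + z + 132/125z²
  so R(z) = 1 + z + 132/125z².

Find x<0 with |R(x)|<1.
x=-0.95: |R|=1.0030
R=1: x+132/125x²=0 ⇒ x=−125/132=-0.9470; min R=1−1/(4·132/125)=0.7633>−1
Confirm numerically:
  x=-0.734: |R|=0.83493 <1
  x=-0.616: |R|=0.78471 <1
  x=-0.544: |R|=0.76851 <1
  x=-1.494: |R|=1.86303 >1
  x=-0.991: |R|=1.04608 >1
Interval (-0.9470, 0).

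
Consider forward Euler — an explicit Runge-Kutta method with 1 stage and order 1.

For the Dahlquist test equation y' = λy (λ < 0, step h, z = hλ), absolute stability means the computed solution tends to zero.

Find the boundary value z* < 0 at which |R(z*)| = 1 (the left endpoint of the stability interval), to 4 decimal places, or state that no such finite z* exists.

z* = -2.0000.

On y'=λy, z=hλ:
  order 1, 1-stage ⇒ R(z)=1+z
  (e.g. R(-1.43)=-0.43000, |R|=0.43000)

Boundary: |R(x)|=1, x<0.
x=-1.43: |R|=0.4300
|R(-2.38)|=1.3800 |R(-0.99)|=0.0100 |R(-0.64)|=0.3600
Bisect:
  x_lo=-2.8119 |R|=1.8119  x_hi=-0.0682 |R|=0.9318
  mid=-1.44004 |R|=0.44004 →hi
  mid=-2.12596 |R|=1.12596 →lo
  mid=-1.78300 |R|=0.78300 →hi
  mid=-1.95448 |R|=0.95448 →hi
  mid=-2.04022 |R|=1.04022 →lo
  mid=-1.99735 |R|=0.99735 →hi
  mid=-2.01879 |R|=1.01879 →lo
  mid=-2.00807 |R|=1.00807 →lo
  mid=-2.00271 |R|=1.00271 →lo
  mid=-2.00003 |R|=1.00003 →lo
  ...
  [-2.00003,-1.99986] ⇒ x*=-2.0000
So |R|<1 on (-2.0000, 0).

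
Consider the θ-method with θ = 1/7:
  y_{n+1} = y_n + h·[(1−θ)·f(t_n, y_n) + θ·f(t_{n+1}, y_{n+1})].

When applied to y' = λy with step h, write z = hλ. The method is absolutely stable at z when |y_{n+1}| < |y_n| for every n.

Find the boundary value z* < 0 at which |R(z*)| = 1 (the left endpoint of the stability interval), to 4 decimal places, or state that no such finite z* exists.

z* = -2.8000.

Set f=λy, z=hλ:
  y_{n+1} = y_n + z·[6/7·y_n + 1/7·y_{n+1}] ⇒ (1 − 1/7z)y_{n+1} = (1 + 6/7z)y_n
  Hence R(z) = (1 + 6/7z)/(1 − 1/7z).

Need |R(x)|<1, x<0.
x=-0.56: |R|=0.4815
R=−1: 1+6/7x = −1+1/7x ⇒ -5/7x=2 ⇒ x=2/(-5/7)=-2.8000
Confirm numerically:
  x=-2.149: |R|=0.64422 <1
  x=-1.795: |R|=0.42865 <1
  x=-1.569: |R|=0.28171 <1
  x=-3.136: |R|=1.16575 >1
  x=-3.132: |R|=1.16384 >1
  x=-2.869: |R|=1.03496 >1
So |R|<1 on (-2.8000, 0).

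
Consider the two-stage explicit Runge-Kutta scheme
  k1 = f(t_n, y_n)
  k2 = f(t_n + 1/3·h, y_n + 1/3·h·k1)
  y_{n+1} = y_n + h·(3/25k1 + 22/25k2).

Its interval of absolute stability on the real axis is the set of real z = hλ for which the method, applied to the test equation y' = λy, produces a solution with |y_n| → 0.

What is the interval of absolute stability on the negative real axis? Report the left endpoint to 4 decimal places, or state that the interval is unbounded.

(-3.4091, 0).

With y'=λy (z=hλ):
  k1=λy_n ⇒ h·k1=z·y_n;  k2=λ(1+1/3z)y_n ⇒ h·k2=z(1+1/3z)y_n
  y_{n+1}/y_n = 1 + 3/25z + 22/25z(1+1/3z) = 1 + z + 22/75z²
  so R(z) = 1 + z + 22/75z².

Boundary: |R(x)|=1, x<0.
x=-0.41: |R|=0.6393
R=1: x+22/75x²=0 ⇒ x=−75/22=-3.4091; min R=1−1/(4·22/75)=0.1477>−1
Confirm numerically:
  x=-2.489: |R|=0.32824 <1
  x=-2.105: |R|=0.19477 <1
  x=-1.941: |R|=0.16413 <1
  x=-1.651: |R|=0.14857 <1
  x=-3.821: |R|=1.46168 >1
  x=-3.576: |R|=1.17508 >1
Interval (-3.4091, 0).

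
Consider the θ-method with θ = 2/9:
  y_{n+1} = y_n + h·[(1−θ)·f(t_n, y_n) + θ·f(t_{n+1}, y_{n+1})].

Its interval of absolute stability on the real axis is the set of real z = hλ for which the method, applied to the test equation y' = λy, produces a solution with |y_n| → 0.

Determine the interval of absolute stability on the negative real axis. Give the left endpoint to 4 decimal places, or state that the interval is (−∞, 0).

Test eqn y'=λy, z=hλ:
  y_{n+1} = y_n + z·[7/9·y_n + 2/9·y_{n+1}] ⇒ (1 − 2/9z)y_{n+1} = (1 + 7/9z)y_n
  ⇒ R(z) = (1 + 7/9z)/(1 − 2/9z).

Need |R(x)|<1, x<0.
x=-1.07: |R|=0.1355
R=−1: 1+7/9x = −1+2/9x ⇒ -5/9x=2 ⇒ x=2/(-5/9)=-3.6000
Confirm numerically:
  x=-3.409: |R|=0.93963 <1
  x=-3.127: |R|=0.84496 <1
  x=-2.124: |R|=0.44293 <1
  x=-1.679: |R|=0.22277 <1
  x=-3.845: |R|=1.07340 >1
  x=-3.694: |R|=1.02868 >1
  x=-3.627: |R|=1.00831 >1
Interval (-3.6000, 0).

z∈(-3.6000,0).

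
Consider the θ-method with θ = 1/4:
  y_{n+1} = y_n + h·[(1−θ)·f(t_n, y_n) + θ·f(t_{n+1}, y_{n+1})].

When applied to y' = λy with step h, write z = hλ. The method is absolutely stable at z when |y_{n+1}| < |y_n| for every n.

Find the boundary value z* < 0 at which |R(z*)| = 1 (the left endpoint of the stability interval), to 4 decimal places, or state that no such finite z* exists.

left endpoint -4.0000.

Set f=λy, z=hλ:
  y_{n+1} = y_n + z·[3/4·y_n + 1/4·y_{n+1}] ⇒ (1 − 1/4z)y_{n+1} = (1 + 3/4z)y_n
  so R(z) = (1 + 3/4z)/(1 − 1/4z).

Need |R(x)|<1, x<0.
x=-1.11: |R|=0.1311
R=−1: 1+3/4x = −1+1/4x ⇒ -1/2x=2 ⇒ x=2/(-1/2)=-4.0000
Confirm numerically:
  x=-3.192: |R|=0.77531 <1
  x=-2.380: |R|=0.49216 <1
  x=-1.803: |R|=0.24281 <1
  x=-4.385: |R|=1.09183 >1
  x=-4.313: |R|=1.07530 >1
Interval (-4.0000, 0).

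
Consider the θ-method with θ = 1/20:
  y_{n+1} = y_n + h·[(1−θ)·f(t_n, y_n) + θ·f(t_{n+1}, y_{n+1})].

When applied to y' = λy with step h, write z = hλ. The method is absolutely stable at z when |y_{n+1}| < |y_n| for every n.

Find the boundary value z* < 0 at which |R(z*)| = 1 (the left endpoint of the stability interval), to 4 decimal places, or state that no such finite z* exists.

z* = -2.2222.

On y'=λy, z=hλ:
  y_{n+1} = y_n + z·[19/20·y_n + 1/20·y_{n+1}] ⇒ (1 − 1/20z)y_{n+1} = (1 + 19/20z)y_n
  R(z) = (1 + 19/20z)/(1 − 1/20z).

Need |R(x)|<1, x<0.
x=-1.08: |R|=0.0247
R=−1: 1+19/20x = −1+1/20x ⇒ -9/10x=2 ⇒ x=2/(-9/10)=-2.2222
Confirm numerically:
  x=-1.741: |R|=0.60158 <1
  x=-1.394: |R|=0.30317 <1
  x=-1.372: |R|=0.28392 <1
  x=-0.955: |R|=0.08852 <1
  x=-2.493: |R|=1.21669 >1
  x=-2.343: |R|=1.09730 >1
Interval (-2.2222, 0).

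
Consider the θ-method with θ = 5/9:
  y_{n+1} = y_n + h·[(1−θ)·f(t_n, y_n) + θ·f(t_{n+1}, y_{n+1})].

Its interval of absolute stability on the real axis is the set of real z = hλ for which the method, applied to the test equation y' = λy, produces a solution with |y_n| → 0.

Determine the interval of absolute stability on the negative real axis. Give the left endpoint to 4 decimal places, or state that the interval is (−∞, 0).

With y'=λy (z=hλ):
  y_{n+1} = y_n + z·[4/9·y_n + 5/9·y_{n+1}] ⇒ (1 − 5/9z)y_{n+1} = (1 + 4/9z)y_n
  R(z) = (1 + 4/9z)/(1 − 5/9z).

Find x<0 with |R(x)|<1.
x=-0.35: |R|=0.7070
x=-2: |R|=0.0526
x=-10: |R|=0.5254
x=-100: |R|=0.7682
θ=5/9≥1/2 ⇒ |1+4/9x|<|1−5/9x| ∀x<0 ⇒ interval (−∞,0).

interval (−∞, 0).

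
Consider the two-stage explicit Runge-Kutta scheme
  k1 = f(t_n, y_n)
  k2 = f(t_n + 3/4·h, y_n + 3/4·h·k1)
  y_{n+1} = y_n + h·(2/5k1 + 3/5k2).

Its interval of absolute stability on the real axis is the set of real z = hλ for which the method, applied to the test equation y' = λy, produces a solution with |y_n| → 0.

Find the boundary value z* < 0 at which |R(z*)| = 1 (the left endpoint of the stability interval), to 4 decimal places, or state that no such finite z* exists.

z* = -2.2222.

On y'=λy, z=hλ:
  k1=λy_n ⇒ h·k1=z·y_n;  k2=λ(1+3/4z)y_n ⇒ h·k2=z(1+3/4z)y_n
  y_{n+1}/y_n = 1 + 2/5z + 3/5z(1+3/4z) = 1 + z + 9/20z²
  Hence R(z) = 1 + z + 9/20z².

Solve |R(x)|<1 on ℝ⁻.
x=-0.73: |R|=0.5098
R=1: x+9/20x²=0 ⇒ x=−20/9=-2.2222; min R=1−1/(4·9/20)=0.4444>−1
Confirm numerically:
  x=-1.752: |R|=0.62928 <1
  x=-1.293: |R|=0.45933 <1
  x=-0.926: |R|=0.45986 <1
  x=-2.583: |R|=1.41935 >1
  x=-2.453: |R|=1.25474 >1
Interval (-2.2222, 0).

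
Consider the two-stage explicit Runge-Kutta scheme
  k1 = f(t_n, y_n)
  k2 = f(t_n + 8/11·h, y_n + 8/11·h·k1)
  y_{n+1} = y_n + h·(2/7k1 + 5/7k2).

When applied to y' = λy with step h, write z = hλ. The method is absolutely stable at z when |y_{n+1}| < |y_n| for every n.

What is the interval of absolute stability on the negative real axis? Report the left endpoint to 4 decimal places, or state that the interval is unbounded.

z∈(-1.9250,0).

Test eqn y'=λy, z=hλ:
  k1=λy_n ⇒ h·k1=z·y_n;  k2=λ(1+8/11z)y_n ⇒ h·k2=z(1+8/11z)y_n
  y_{n+1}/y_n = 1 + 2/7z + 5/7z(1+8/11z) = 1 + z + 40/77z²
  Hence R(z) = 1 + z + 40/77z².

Boundary: |R(x)|=1, x<0.
x=-1.78: |R|=0.8659
R=1: x+40/77x²=0 ⇒ x=−77/40=-1.9250; min R=1−1/(4·40/77)=0.5188>−1
Confirm numerically:
  x=-1.780: |R|=0.86592 <1
  x=-1.637: |R|=0.75509 <1
  x=-1.468: |R|=0.65149 <1
  x=-1.193: |R|=0.54635 <1
  x=-2.100: |R|=1.19091 >1
  x=-2.059: |R|=1.14333 >1
  x=-1.992: |R|=1.06933 >1
Stable set (-1.9250, 0).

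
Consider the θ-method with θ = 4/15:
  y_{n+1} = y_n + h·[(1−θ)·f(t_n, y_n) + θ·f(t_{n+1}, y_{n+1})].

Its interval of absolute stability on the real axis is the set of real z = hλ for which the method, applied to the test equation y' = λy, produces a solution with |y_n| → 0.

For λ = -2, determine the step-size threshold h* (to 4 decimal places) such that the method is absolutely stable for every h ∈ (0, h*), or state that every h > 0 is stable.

(-4.2857,0); λ=-2 ⇒ h* = (30/7)/2 = 2.1429.

On y'=λy, z=hλ:
  y_{n+1} = y_n + z·[11/15·y_n + 4/15·y_{n+1}] ⇒ (1 − 4/15z)y_{n+1} = (1 + 11/15z)y_n
  Hence R(z) = (1 + 11/15z)/(1 − 4/15z).

Solve |R(x)|<1 on ℝ⁻.
x=-1.75: |R|=0.1932
R=−1: 1+11/15x = −1+4/15x ⇒ -7/15x=2 ⇒ x=2/(-7/15)=-4.2857
Confirm numerically:
  x=-4.214: |R|=0.98424 <1
  x=-4.179: |R|=0.97645 <1
  x=-3.830: |R|=0.89479 <1
  x=-3.459: |R|=0.79931 <1
  x=-4.503: |R|=1.04607 >1
  x=-4.460: |R|=1.03715 >1
So |R|<1 on (-4.2857, 0).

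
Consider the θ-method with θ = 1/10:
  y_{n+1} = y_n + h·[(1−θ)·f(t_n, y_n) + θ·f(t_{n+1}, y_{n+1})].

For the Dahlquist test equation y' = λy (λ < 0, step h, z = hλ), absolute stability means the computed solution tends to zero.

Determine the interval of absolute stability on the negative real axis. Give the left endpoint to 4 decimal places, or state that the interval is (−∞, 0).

(-2.5000, 0).

Set f=λy, z=hλ:
  y_{n+1} = y_n + z·[9/10·y_n + 1/10·y_{n+1}] ⇒ (1 − 1/10z)y_{n+1} = (1 + 9/10z)y_n
  R(z) = (1 + 9/10z)/(1 − 1/10z).

Need |R(x)|<1, x<0.
x=-0.83: |R|=0.2336
R=−1: 1+9/10x = −1+1/10x ⇒ -4/5x=2 ⇒ x=2/(-4/5)=-2.5000
Confirm numerically:
  x=-2.185: |R|=0.79319 <1
  x=-1.994: |R|=0.66250 <1
  x=-1.939: |R|=0.62409 <1
  x=-1.837: |R|=0.55191 <1
  x=-2.866: |R|=1.22758 >1
  x=-2.630: |R|=1.08234 >1
Interval (-2.5000, 0).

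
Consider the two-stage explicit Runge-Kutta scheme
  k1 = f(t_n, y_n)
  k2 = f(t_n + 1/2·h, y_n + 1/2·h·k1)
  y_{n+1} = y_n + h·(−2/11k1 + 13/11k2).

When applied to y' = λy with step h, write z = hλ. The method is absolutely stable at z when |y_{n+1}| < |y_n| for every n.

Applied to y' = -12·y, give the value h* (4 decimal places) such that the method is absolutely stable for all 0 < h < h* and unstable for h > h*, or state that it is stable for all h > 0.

Test eqn y'=λy, z=hλ:
  k1=λy_n ⇒ h·k1=z·y_n;  k2=λ(1+1/2z)y_n ⇒ h·k2=z(1+1/2z)y_n
  y_{n+1}/y_n = 1 − 2/11z + 13/11z(1+1/2z) = 1 + z + 13/22z²
  Hence R(z) = 1 + z + 13/22z².

Find x<0 with |R(x)|<1.
x=-1.08: |R|=0.6092
R=1: x+13/22x²=0 ⇒ x=−22/13=-1.6923; min R=1−1/(4·13/22)=0.5769>−1
Confirm numerically:
  x=-1.161: |R|=0.63550 <1
  x=-1.088: |R|=0.61149 <1
  x=-0.751: |R|=0.58227 <1
  x=-2.276: |R|=1.78501 >1
  x=-2.169: |R|=1.61097 >1
So |R|<1 on (-1.6923, 0).

(-1.6923,0); λ=-12 ⇒ h* = (22/13)/12 = 0.1410.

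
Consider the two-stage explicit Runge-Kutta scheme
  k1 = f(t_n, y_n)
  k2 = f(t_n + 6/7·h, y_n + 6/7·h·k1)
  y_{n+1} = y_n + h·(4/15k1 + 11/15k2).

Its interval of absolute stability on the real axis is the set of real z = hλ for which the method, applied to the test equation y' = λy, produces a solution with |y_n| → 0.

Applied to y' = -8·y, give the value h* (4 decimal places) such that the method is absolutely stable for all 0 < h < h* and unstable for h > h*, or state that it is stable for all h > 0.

(-1.5909,0); λ=-8 ⇒ h* = (35/22)/8 = 0.1989.

With y'=λy (z=hλ):
  k1=λy_n ⇒ h·k1=z·y_n;  k2=λ(1+6/7z)y_n ⇒ h·k2=z(1+6/7z)y_n
  y_{n+1}/y_n = 1 + 4/15z + 11/15z(1+6/7z) = 1 + z + 22/35z²
  so R(z) = 1 + z + 22/35z².

Find x<0 with |R(x)|<1.
x=-0.46: |R|=0.6730
R=1: x+22/35x²=0 ⇒ x=−35/22=-1.5909; min R=1−1/(4·22/35)=0.6023>−1
Confirm numerically:
  x=-1.405: |R|=0.83582 <1
  x=-1.332: |R|=0.78323 <1
  x=-1.136: |R|=0.67517 <1
  x=-2.121: |R|=1.70672 >1
  x=-1.756: |R|=1.18222 >1
  x=-1.611: |R|=1.02034 >1
Interval (-1.5909, 0).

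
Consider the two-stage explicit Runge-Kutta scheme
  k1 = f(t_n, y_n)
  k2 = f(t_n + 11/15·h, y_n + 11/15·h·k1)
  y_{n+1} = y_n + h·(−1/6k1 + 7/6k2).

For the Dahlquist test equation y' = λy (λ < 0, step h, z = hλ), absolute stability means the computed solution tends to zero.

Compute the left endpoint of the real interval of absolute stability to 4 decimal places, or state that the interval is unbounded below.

Test eqn y'=λy, z=hλ:
  k1=λy_n ⇒ h·k1=z·y_n;  k2=λ(1+11/15z)y_n ⇒ h·k2=z(1+11/15z)y_n
  y_{n+1}/y_n = 1 − 1/6z + 7/6z(1+11/15z) = 1 + z + 77/90z²
  ⇒ R(z) = 1 + z + 77/90z².

Solve |R(x)|<1 on ℝ⁻.
x=-1.57: |R|=1.5389
R=1: x+77/90x²=0 ⇒ x=−90/77=-1.1688; min R=1−1/(4·77/90)=0.7078>−1
Confirm numerically:
  x=-1.001: |R|=0.85627 <1
  x=-0.585: |R|=0.70779 <1
  x=-0.503: |R|=0.71346 <1
  x=-1.381: |R|=1.25068 >1
  x=-1.366: |R|=1.23043 >1
Interval (-1.1688, 0).

left endpoint -1.1688.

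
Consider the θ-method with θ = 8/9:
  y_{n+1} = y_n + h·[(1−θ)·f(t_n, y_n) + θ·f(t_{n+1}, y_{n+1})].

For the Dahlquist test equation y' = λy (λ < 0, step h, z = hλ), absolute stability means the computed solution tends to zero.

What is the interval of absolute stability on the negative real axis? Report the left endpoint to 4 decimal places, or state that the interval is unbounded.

interval (−∞, 0).

Set f=λy, z=hλ:
  y_{n+1} = y_n + z·[1/9·y_n + 8/9·y_{n+1}] ⇒ (1 − 8/9z)y_{n+1} = (1 + 1/9z)y_n
  Hence R(z) = (1 + 1/9z)/(1 − 8/9z).

Find x<0 with |R(x)|<1.
x=-0.62: |R|=0.6003
x=-2: |R|=0.2800
x=-10: |R|=0.0112
x=-100: |R|=0.1125
θ=8/9≥1/2 ⇒ |1+1/9x|<|1−8/9x| ∀x<0 ⇒ unbounded interval.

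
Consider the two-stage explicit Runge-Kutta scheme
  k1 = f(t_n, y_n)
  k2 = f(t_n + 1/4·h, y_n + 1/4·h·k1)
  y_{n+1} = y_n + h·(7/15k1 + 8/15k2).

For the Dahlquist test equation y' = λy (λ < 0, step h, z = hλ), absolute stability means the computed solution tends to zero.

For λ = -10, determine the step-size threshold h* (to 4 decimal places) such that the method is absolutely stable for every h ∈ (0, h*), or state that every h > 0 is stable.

With y'=λy (z=hλ):
  k1=λy_n ⇒ h·k1=z·y_n;  k2=λ(1+1/4z)y_n ⇒ h·k2=z(1+1/4z)y_n
  y_{n+1}/y_n = 1 + 7/15z + 8/15z(1+1/4z) = 1 + z + 2/15z²
  ⇒ R(z) = 1 + z + 2/15z².

Need |R(x)|<1, x<0.
x=-0.77: |R|=0.3091
R=1: x+2/15x²=0 ⇒ x=−15/2=-7.5000; min R=1−1/(4·2/15)=-0.8750>−1
Confirm numerically:
  x=-6.595: |R|=0.20420 <1
  x=-3.866: |R|=0.87321 <1
  x=-3.779: |R|=0.87489 <1
  x=-7.908: |R|=1.43020 >1
  x=-7.544: |R|=1.04426 >1
So |R|<1 on (-7.5000, 0).

(-7.5000,0); λ=-10 ⇒ h* = (15/2)/10 = 0.7500.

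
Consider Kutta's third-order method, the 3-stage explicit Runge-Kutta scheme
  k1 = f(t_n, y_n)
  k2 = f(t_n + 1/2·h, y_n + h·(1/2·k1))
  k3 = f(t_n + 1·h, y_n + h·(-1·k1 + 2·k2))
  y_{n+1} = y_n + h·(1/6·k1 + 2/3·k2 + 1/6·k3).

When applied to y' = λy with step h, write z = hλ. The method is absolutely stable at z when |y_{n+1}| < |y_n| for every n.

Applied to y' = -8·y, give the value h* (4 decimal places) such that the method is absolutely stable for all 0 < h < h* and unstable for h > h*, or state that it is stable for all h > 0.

(-2.5127,0); λ=-8 ⇒ h* = 0.3141.

With y'=λy (z=hλ):
  order 3, 3-stage ⇒ R(z)=1+z+z^2/2+z^3/6
  (e.g. R(-0.37)=0.69001, |R|=0.69001)

Find x<0 with |R(x)|<1.
x=-0.37: |R|=0.6900
|R(-1.71)|=0.0813 |R(-1.68)|=0.0591 |R(-0.99)|=0.3383
Bisect:
  x_lo=-3.2406 |R|=2.6618  x_hi=-0.3261 |R|=0.7213
  mid=-1.78334 |R|=0.13845 →hi
  mid=-2.51198 |R|=0.99874 →hi
  mid=-2.87630 |R|=1.70574 →lo
  mid=-2.69414 |R|=1.32413 →lo
  mid=-2.60306 |R|=1.15479 →lo
  mid=-2.55752 |R|=1.07515 →lo
  mid=-2.53475 |R|=1.03655 →lo
  mid=-2.52337 |R|=1.01755 →lo
  mid=-2.51767 |R|=1.00812 →lo
  mid=-2.51483 |R|=1.00343 →lo
  ...
  [-2.51287,-2.51269] ⇒ x*=-2.5127
Interval (-2.5127, 0).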